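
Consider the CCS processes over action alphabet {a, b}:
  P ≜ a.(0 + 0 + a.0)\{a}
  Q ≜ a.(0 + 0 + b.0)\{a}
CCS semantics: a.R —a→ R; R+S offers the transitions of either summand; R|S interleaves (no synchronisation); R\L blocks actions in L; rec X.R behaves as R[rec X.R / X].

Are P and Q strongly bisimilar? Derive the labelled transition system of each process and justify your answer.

P ≁ Q

LTS(P): 2 reachable states
  u0 = a.(0 + 0 + a.0)\{a} has moves ··a··> u1
  u1 = (0 + 0 + a.0)\{a} has moves (no moves)
LTS(Q): 3 reachable states
  v0 = a.(0 + 0 + b.0)\{a} has moves ··a··> v1
  v1 = (0 + 0 + b.0)\{a} has moves ··b··> v2
  v2 = 0\{a} has moves (no moves)
Coarsest stable partition (strong bisimilarity classes):
  B0 = {u0}
  B1 = {u1, v2}
  B2 = {v0}
  B3 = {v1}
u0 ∈ B0, v0 ∈ B2 → different blocks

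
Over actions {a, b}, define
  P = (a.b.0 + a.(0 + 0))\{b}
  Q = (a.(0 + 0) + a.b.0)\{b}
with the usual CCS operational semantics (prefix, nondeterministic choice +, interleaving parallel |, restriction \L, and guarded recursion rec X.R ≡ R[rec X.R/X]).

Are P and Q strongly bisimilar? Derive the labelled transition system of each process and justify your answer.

LTS(P): 3 reachable states
  u0 = (a.b.0 + a.(0 + 0))\{b} ⊢ ··a··> u1, ··a··> u2
  u1 = (0 + 0)\{b} ⊢ ∅
  u2 = (b.0)\{b} ⊢ ∅
LTS(Q): 3 reachable states
  v0 = (a.(0 + 0) + a.b.0)\{b} ⊢ ··a··> v1, ··a··> v2
  v1 = (0 + 0)\{b} ⊢ ∅
  v2 = (b.0)\{b} ⊢ ∅
Coarsest stable partition (strong bisimilarity classes):
  B0 = {u0, v0}
  B1 = {u1, u2, v1, v2}
u0 ∈ B0, v0 ∈ B0 → same block

bisimilar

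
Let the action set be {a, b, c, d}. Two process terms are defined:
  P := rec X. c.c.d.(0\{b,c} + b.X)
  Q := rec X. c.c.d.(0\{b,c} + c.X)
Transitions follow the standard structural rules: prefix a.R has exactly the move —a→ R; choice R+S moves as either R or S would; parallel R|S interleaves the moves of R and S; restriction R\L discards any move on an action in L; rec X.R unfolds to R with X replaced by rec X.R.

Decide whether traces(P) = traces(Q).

traces(P) ≠ traces(Q) — witness ⟨ccdb⟩

LTS(P): 4 reachable states
  m0 = rec X. c.c.d.(0\{b,c} + b.X) ⊢ ··c··> m1
  m1 = c.d.(0\{b,c} + b.(rec X. c.c.d.(0\{b,c} + b.X))) ⊢ ··c··> m2
  m2 = d.(0\{b,c} + b.(rec X. c.c.d.(0\{b,c} + b.X))) ⊢ ··d··> m3
  m3 = 0\{b,c} + b.(rec X. c.c.d.(0\{b,c} + b.X)) ⊢ ··b··> m0
LTS(Q): 4 reachable states
  n0 = rec X. c.c.d.(0\{b,c} + c.X) ⊢ ··c··> n1
  n1 = c.d.(0\{b,c} + c.(rec X. c.c.d.(0\{b,c} + c.X))) ⊢ ··c··> n2
  n2 = d.(0\{b,c} + c.(rec X. c.c.d.(0\{b,c} + c.X))) ⊢ ··d··> n3
  n3 = 0\{b,c} + c.(rec X. c.c.d.(0\{b,c} + c.X)) ⊢ ··c··> n0
Trace ⟨ccdb⟩ through P, begin at {m0}:
  step 1 (c): {m1}
  step 2 (c): {m2}
  step 3 (d): {m3}
  step 4 (b): {m0}
  ✓ P
Trace ⟨ccdb⟩ through Q, begin at {n0}:
  step 1 (c): {n1}
  step 2 (c): {n2}
  step 3 (d): {n3}
  step 4 (b): ∅ (Q stuck)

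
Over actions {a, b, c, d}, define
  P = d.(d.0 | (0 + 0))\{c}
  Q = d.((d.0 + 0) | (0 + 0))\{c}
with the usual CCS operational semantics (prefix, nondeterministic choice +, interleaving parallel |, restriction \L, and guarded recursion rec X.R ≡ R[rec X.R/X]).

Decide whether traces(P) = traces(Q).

Reachable graph of P (3 states):
  u0 = d.(d.0 | (0 + 0))\{c} → --d--▸ u1
  u1 = (d.0 | (0 + 0))\{c} → --d--▸ u2
  u2 = (0 | (0 + 0))\{c} → ∅
Reachable graph of Q (3 states):
  v0 = d.((d.0 + 0) | (0 + 0))\{c} → --d--▸ v1
  v1 = ((d.0 + 0) | (0 + 0))\{c} → --d--▸ v2
  v2 = (0 | (0 + 0))\{c} → ∅
Coarsest stable partition (strong bisimilarity classes):
  B0 = {u0, v0}
  B1 = {u1, v1}
  B2 = {u2, v2}
u0 ∈ B0, v0 ∈ B0 → same block
Bisimilar ⇒ trace-equivalent.

trace-equivalent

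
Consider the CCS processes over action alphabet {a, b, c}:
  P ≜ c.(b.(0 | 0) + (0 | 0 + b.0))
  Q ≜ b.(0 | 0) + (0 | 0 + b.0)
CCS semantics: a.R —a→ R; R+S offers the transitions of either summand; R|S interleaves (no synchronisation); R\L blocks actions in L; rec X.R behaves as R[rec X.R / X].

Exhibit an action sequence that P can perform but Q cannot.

c

LTS(P): 4 reachable states
  s0 = c.(b.(0 | 0) + (0 | 0 + b.0)) :: --c--▸ s1
  s1 = b.(0 | 0) + (0 | 0 + b.0) :: --b--▸ s2, --b--▸ s3
  s2 = 0 :: deadlocked
  s3 = 0 | 0 :: deadlocked
LTS(Q): 3 reachable states
  t0 = b.(0 | 0) + (0 | 0 + b.0) :: --b--▸ t1, --b--▸ t2
  t1 = 0 :: deadlocked
  t2 = 0 | 0 :: deadlocked
Run σ = ⟨c⟩ on P: start {s0}
  step 1 (c): {s1}
  ✓ P
Run σ = ⟨c⟩ on Q: start {t0}
  step 1 (c): ∅  — Q cannot continue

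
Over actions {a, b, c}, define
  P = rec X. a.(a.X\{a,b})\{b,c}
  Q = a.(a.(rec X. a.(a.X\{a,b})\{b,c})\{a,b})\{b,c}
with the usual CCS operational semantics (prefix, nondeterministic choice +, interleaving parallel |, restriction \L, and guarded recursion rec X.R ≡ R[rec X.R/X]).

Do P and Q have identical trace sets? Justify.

traces(P) = traces(Q)

Reachable graph of P (3 states):
  m0 = rec X. a.(a.X\{a,b})\{b,c} has moves ··a··> m1
  m1 = (a.(rec X. a.(a.X\{a,b})\{b,c})\{a,b})\{b,c} has moves ··a··> m2
  m2 = (rec X. a.(a.X\{a,b})\{b,c})\{a,b}\{b,c} has moves (no moves)
Reachable graph of Q (3 states):
  n0 = a.(a.(rec X. a.(a.X\{a,b})\{b,c})\{a,b})\{b,c} has moves ··a··> n1
  n1 = (a.(rec X. a.(a.X\{a,b})\{b,c})\{a,b})\{b,c} has moves ··a··> n2
  n2 = (rec X. a.(a.X\{a,b})\{b,c})\{a,b}\{b,c} has moves (no moves)
Coarsest stable partition (strong bisimilarity classes):
  B0 = {m0, n0}
  B1 = {m1, n1}
  B2 = {m2, n2}
m0 ∈ B0, n0 ∈ B0 → same block
Bisimilar ⇒ trace-equivalent.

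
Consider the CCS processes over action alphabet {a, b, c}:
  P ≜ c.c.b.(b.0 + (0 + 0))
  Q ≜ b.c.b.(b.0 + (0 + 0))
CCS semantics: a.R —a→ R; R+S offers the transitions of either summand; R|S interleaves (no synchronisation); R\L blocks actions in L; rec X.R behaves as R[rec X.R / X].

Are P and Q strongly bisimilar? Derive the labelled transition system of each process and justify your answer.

Reachable graph of P (5 states):
  m0 = c.c.b.(b.0 + (0 + 0)) :: --c--▸ m1
  m1 = c.b.(b.0 + (0 + 0)) :: --c--▸ m2
  m2 = b.(b.0 + (0 + 0)) :: --b--▸ m3
  m3 = b.0 + (0 + 0) :: --b--▸ m4
  m4 = 0 :: deadlocked
Reachable graph of Q (5 states):
  n0 = b.c.b.(b.0 + (0 + 0)) :: --b--▸ n1
  n1 = c.b.(b.0 + (0 + 0)) :: --c--▸ n2
  n2 = b.(b.0 + (0 + 0)) :: --b--▸ n3
  n3 = b.0 + (0 + 0) :: --b--▸ n4
  n4 = 0 :: deadlocked
Partition-refinement fixed point:
  B0 = {m0}
  B1 = {m1, n1}
  B2 = {m2, n2}
  B3 = {m3, n3}
  B4 = {m4, n4}
  B5 = {n0}
m0 ∈ B0, n0 ∈ B5 → different blocks

P ≁ Q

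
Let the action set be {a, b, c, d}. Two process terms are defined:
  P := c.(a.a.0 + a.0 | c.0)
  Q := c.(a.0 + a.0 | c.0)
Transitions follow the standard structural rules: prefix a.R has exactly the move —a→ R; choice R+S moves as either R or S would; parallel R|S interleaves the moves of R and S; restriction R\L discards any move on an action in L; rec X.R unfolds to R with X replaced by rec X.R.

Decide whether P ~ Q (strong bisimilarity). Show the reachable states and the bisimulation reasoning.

Reachable graph of P (7 states):
  m0 = c.(a.a.0 + a.0 | c.0) has moves ··c··> m1
  m1 = a.a.0 + a.0 | c.0 has moves ··a··> m2, ··a··> m3, ··c··> m4
  m2 = 0 | c.0 has moves ··c··> m5
  m3 = a.0 has moves ··a··> m6
  m4 = a.0 | 0 has moves ··a··> m5
  m5 = 0 | 0 has moves ∅
  m6 = 0 has moves ∅
Reachable graph of Q (6 states):
  n0 = c.(a.0 + a.0 | c.0) has moves ··c··> n1
  n1 = a.0 + a.0 | c.0 has moves ··a··> n2, ··a··> n3, ··c··> n4
  n2 = 0 has moves ∅
  n3 = 0 | c.0 has moves ··c··> n5
  n4 = a.0 | 0 has moves ··a··> n5
  n5 = 0 | 0 has moves ∅
Coarsest stable partition (strong bisimilarity classes):
  B0 = {m0}
  B1 = {m1}
  B2 = {m3, m4, n4}
  B3 = {m5, m6, n2, n5}
  B4 = {m2, n3}
  B5 = {n0}
  B6 = {n1}
m0 ∈ B0, n0 ∈ B5 → different blocks

not bisimilar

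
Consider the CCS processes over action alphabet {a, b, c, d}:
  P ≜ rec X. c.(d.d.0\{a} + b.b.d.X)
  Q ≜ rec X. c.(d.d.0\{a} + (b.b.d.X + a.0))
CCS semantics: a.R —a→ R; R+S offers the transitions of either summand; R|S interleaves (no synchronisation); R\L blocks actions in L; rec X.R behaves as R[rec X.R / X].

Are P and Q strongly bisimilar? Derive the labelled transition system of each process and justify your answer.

Reachable graph of P (6 states):
  p0 = rec X. c.(d.d.0\{a} + b.b.d.X) has moves --c--▸ p1
  p1 = d.d.0\{a} + b.b.d.(rec X. c.(d.d.0\{a} + b.b.d.X)) has moves --b--▸ p2, --d--▸ p3
  p2 = b.d.(rec X. c.(d.d.0\{a} + b.b.d.X)) has moves --b--▸ p4
  p3 = d.0\{a} has moves --d--▸ p5
  p4 = d.(rec X. c.(d.d.0\{a} + b.b.d.X)) has moves --d--▸ p0
  p5 = 0\{a} has moves stopped
Reachable graph of Q (7 states):
  q0 = rec X. c.(d.d.0\{a} + (b.b.d.X + a.0)) has moves --c--▸ q1
  q1 = d.d.0\{a} + (b.b.d.(rec X. c.(d.d.0\{a} + (b.b.d.X + a.0))) + a.0) has moves --a--▸ q2, --b--▸ q3, --d--▸ q4
  q2 = 0 has moves stopped
  q3 = b.d.(rec X. c.(d.d.0\{a} + (b.b.d.X + a.0))) has moves --b--▸ q5
  q4 = d.0\{a} has moves --d--▸ q6
  q5 = d.(rec X. c.(d.d.0\{a} + (b.b.d.X + a.0))) has moves --d--▸ q0
  q6 = 0\{a} has moves stopped
Coarsest stable partition (strong bisimilarity classes):
  B0 = {p0}
  B1 = {p1}
  B2 = {p3, q4}
  B3 = {p5, q2, q6}
  B4 = {p2}
  B5 = {p4}
  B6 = {q0}
  B7 = {q1}
  B8 = {q3}
  B9 = {q5}
p0 ∈ B0, q0 ∈ B6 → different blocks

not bisimilar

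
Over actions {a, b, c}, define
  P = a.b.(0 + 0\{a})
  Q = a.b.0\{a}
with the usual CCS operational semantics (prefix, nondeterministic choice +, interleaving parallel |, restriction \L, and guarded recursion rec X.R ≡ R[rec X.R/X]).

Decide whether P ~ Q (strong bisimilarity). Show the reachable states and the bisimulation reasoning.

P ~ Q

LTS(P): 3 reachable states
  s0 = a.b.(0 + 0\{a}) has moves --a--▸ s1
  s1 = b.(0 + 0\{a}) has moves --b--▸ s2
  s2 = 0 + 0\{a} has moves stopped
LTS(Q): 3 reachable states
  t0 = a.b.0\{a} has moves --a--▸ t1
  t1 = b.0\{a} has moves --b--▸ t2
  t2 = 0\{a} has moves stopped
Coarsest stable partition (strong bisimilarity classes):
  B0 = {s0, t0}
  B1 = {s1, t1}
  B2 = {s2, t2}
s0 ∈ B0, t0 ∈ B0 → same block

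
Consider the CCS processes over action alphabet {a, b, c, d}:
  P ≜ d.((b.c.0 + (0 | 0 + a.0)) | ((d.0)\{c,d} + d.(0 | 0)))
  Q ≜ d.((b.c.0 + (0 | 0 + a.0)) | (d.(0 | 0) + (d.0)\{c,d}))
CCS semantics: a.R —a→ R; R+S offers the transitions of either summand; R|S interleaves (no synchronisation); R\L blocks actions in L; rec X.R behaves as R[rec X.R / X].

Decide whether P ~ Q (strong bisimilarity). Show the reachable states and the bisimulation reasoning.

LTS(P): 7 reachable states
  p0 = d.((b.c.0 + (0 | 0 + a.0)) | ((d.0)\{c,d} + d.(0 | 0))) → —d→ p1
  p1 = (b.c.0 + (0 | 0 + a.0)) | ((d.0)\{c,d} + d.(0 | 0)) → —a→ p2, —b→ p3, —d→ p4
  p2 = 0 | ((d.0)\{c,d} + d.(0 | 0)) → —d→ p5
  p3 = c.0 | ((d.0)\{c,d} + d.(0 | 0)) → —c→ p2, —d→ p6
  p4 = (b.c.0 + (0 | 0 + a.0)) | (0 | 0) → —a→ p5, —b→ p6
  p5 = 0 | (0 | 0) → ·
  p6 = c.0 | (0 | 0) → —c→ p5
LTS(Q): 7 reachable states
  q0 = d.((b.c.0 + (0 | 0 + a.0)) | (d.(0 | 0) + (d.0)\{c,d})) → —d→ q1
  q1 = (b.c.0 + (0 | 0 + a.0)) | (d.(0 | 0) + (d.0)\{c,d}) → —a→ q2, —b→ q3, —d→ q4
  q2 = 0 | (d.(0 | 0) + (d.0)\{c,d}) → —d→ q5
  q3 = c.0 | (d.(0 | 0) + (d.0)\{c,d}) → —c→ q2, —d→ q6
  q4 = (b.c.0 + (0 | 0 + a.0)) | (0 | 0) → —a→ q5, —b→ q6
  q5 = 0 | (0 | 0) → ·
  q6 = c.0 | (0 | 0) → —c→ q5
Partition-refinement fixed point:
  B0 = {p0, q0}
  B1 = {p1, q1}
  B2 = {p2, q2}
  B3 = {p5, q5}
  B4 = {p4, q4}
  B5 = {p6, q6}
  B6 = {p3, q3}
p0 ∈ B0, q0 ∈ B0 → same block

YES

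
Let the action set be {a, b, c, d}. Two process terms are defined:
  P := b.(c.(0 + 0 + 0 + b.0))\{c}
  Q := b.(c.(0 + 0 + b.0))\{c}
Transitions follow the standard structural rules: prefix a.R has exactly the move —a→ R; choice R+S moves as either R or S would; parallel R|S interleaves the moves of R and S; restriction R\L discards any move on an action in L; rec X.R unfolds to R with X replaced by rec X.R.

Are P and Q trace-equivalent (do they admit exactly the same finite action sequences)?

trace-equivalent

Reachable graph of P (2 states):
  m0 = b.(c.(0 + 0 + 0 + b.0))\{c} → ··b··> m1
  m1 = (c.(0 + 0 + 0 + b.0))\{c} → stopped
Reachable graph of Q (2 states):
  n0 = b.(c.(0 + 0 + b.0))\{c} → ··b··> n1
  n1 = (c.(0 + 0 + b.0))\{c} → stopped
Partition-refinement fixed point:
  B0 = {m0, n0}
  B1 = {m1, n1}
m0 ∈ B0, n0 ∈ B0 → same block
Bisimilar ⇒ trace-equivalent.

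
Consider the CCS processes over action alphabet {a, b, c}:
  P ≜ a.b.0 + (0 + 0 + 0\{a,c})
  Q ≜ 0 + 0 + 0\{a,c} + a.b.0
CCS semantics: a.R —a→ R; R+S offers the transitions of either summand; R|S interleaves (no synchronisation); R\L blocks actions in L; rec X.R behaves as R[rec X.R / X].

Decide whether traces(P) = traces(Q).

YES

Reachable graph of P (3 states):
  s0 = a.b.0 + (0 + 0 + 0\{a,c}) has moves --a--▸ s1
  s1 = b.0 has moves --b--▸ s2
  s2 = 0 has moves ·
Reachable graph of Q (3 states):
  t0 = 0 + 0 + 0\{a,c} + a.b.0 has moves --a--▸ t1
  t1 = b.0 has moves --b--▸ t2
  t2 = 0 has moves ·
Coarsest stable partition (strong bisimilarity classes):
  B0 = {s0, t0}
  B1 = {s1, t1}
  B2 = {s2, t2}
s0 ∈ B0, t0 ∈ B0 → same block
Bisimilar ⇒ trace-equivalent.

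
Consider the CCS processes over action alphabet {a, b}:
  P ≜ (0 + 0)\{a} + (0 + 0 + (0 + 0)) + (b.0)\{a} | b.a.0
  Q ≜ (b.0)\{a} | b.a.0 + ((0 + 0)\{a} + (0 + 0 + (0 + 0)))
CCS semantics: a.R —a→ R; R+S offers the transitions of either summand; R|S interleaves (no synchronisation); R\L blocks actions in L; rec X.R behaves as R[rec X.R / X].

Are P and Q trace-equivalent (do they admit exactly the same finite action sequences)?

traces(P) = traces(Q)

P's transition system — 6 states:
  u0 = (0 + 0)\{a} + (0 + 0 + (0 + 0)) + (b.0)\{a} | b.a.0 :: =b=> u1, =b=> u2
  u1 = (b.0)\{a} | a.0 :: =a=> u3, =b=> u4
  u2 = 0\{a} | b.a.0 :: =b=> u4
  u3 = (b.0)\{a} | 0 :: =b=> u5
  u4 = 0\{a} | a.0 :: =a=> u5
  u5 = 0\{a} | 0 :: deadlocked
Q's transition system — 6 states:
  v0 = (b.0)\{a} | b.a.0 + ((0 + 0)\{a} + (0 + 0 + (0 + 0))) :: =b=> v1, =b=> v2
  v1 = (b.0)\{a} | a.0 :: =a=> v3, =b=> v4
  v2 = 0\{a} | b.a.0 :: =b=> v4
  v3 = (b.0)\{a} | 0 :: =b=> v5
  v4 = 0\{a} | a.0 :: =a=> v5
  v5 = 0\{a} | 0 :: deadlocked
Partition-refinement fixed point:
  B0 = {u0, v0}
  B1 = {u2, v2}
  B2 = {u4, v4}
  B3 = {u5, v5}
  B4 = {u1, v1}
  B5 = {u3, v3}
u0 ∈ B0, v0 ∈ B0 → same block
Bisimilar ⇒ trace-equivalent.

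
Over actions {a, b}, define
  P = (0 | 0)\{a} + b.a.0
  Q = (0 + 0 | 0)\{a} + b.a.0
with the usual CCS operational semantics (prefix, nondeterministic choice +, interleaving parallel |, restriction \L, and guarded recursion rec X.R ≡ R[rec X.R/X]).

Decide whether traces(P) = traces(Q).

Reachable graph of P (3 states):
  u0 = (0 | 0)\{a} + b.a.0 ⊢ -b-> u1
  u1 = a.0 ⊢ -a-> u2
  u2 = 0 ⊢ ∅
Reachable graph of Q (3 states):
  v0 = (0 + 0 | 0)\{a} + b.a.0 ⊢ -b-> v1
  v1 = a.0 ⊢ -a-> v2
  v2 = 0 ⊢ ∅
Bisimilarity quotient blocks:
  B0 = {u0, v0}
  B1 = {u1, v1}
  B2 = {u2, v2}
u0 ∈ B0, v0 ∈ B0 → same block
Bisimilar ⇒ trace-equivalent.

trace-equivalent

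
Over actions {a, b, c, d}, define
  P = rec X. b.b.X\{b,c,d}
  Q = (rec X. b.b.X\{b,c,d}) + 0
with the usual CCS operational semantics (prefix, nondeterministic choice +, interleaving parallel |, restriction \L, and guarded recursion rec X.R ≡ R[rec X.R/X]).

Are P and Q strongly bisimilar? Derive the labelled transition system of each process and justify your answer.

Reachable graph of P (3 states):
  p0 = rec X. b.b.X\{b,c,d} → —b→ p1
  p1 = b.(rec X. b.b.X\{b,c,d})\{b,c,d} → —b→ p2
  p2 = (rec X. b.b.X\{b,c,d})\{b,c,d} → (no moves)
Reachable graph of Q (3 states):
  q0 = (rec X. b.b.X\{b,c,d}) + 0 → —b→ q1
  q1 = b.(rec X. b.b.X\{b,c,d})\{b,c,d} → —b→ q2
  q2 = (rec X. b.b.X\{b,c,d})\{b,c,d} → (no moves)
Partition-refinement fixed point:
  B0 = {p0, q0}
  B1 = {p1, q1}
  B2 = {p2, q2}
p0 ∈ B0, q0 ∈ B0 → same block

P ~ Q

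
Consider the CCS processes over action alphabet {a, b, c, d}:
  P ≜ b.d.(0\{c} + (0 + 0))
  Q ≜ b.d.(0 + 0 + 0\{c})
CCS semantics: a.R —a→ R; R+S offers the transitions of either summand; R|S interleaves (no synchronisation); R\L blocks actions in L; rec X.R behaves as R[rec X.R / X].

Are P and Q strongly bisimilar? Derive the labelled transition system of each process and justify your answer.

LTS(P): 3 reachable states
  p0 = b.d.(0\{c} + (0 + 0)) | --b--▸ p1
  p1 = d.(0\{c} + (0 + 0)) | --d--▸ p2
  p2 = 0\{c} + (0 + 0) | stopped
LTS(Q): 3 reachable states
  q0 = b.d.(0 + 0 + 0\{c}) | --b--▸ q1
  q1 = d.(0 + 0 + 0\{c}) | --d--▸ q2
  q2 = 0 + 0 + 0\{c} | stopped
Partition-refinement fixed point:
  B0 = {p0, q0}
  B1 = {p1, q1}
  B2 = {p2, q2}
p0 ∈ B0, q0 ∈ B0 → same block

bisimilar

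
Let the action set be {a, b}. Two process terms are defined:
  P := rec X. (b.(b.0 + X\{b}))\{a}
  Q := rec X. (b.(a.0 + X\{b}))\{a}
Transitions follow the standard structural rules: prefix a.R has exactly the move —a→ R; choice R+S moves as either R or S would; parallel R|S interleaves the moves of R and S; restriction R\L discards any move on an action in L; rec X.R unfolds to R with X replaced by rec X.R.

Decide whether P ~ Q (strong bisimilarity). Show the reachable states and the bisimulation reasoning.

P ≁ Q

LTS(P): 3 reachable states
  p0 = rec X. (b.(b.0 + X\{b}))\{a} :: -b-> p1
  p1 = (b.0 + (rec X. (b.(b.0 + X\{b}))\{a})\{b})\{a} :: -b-> p2
  p2 = 0\{a} :: (no moves)
LTS(Q): 2 reachable states
  q0 = rec X. (b.(a.0 + X\{b}))\{a} :: -b-> q1
  q1 = (a.0 + (rec X. (b.(a.0 + X\{b}))\{a})\{b})\{a} :: (no moves)
Bisimilarity quotient blocks:
  B0 = {p0}
  B1 = {p1, q0}
  B2 = {p2, q1}
p0 ∈ B0, q0 ∈ B1 → different blocks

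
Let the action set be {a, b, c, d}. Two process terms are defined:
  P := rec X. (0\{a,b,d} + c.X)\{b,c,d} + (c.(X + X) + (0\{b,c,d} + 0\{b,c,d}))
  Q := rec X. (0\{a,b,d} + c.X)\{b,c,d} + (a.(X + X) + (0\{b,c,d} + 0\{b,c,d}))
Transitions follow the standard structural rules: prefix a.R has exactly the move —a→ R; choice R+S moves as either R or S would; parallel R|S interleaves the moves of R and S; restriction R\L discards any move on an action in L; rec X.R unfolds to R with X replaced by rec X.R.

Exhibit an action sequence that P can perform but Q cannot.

c

P's transition system — 2 states:
  m0 = rec X. (0\{a,b,d} + c.X)\{b,c,d} + (c.(X + X) + (0\{b,c,d} + 0\{b,c,d})) | -c-> m1
  m1 = (rec X. (0\{a,b,d} + c.X)\{b,c,d} + (c.(X + X) + (0\{b,c,d} + 0\{b,c,d}))) + (rec X. (0\{a,b,d} + c.X)\{b,c,d} + (c.(X + X) + (0\{b,c,d} + 0\{b,c,d}))) | -c-> m1
Q's transition system — 2 states:
  n0 = rec X. (0\{a,b,d} + c.X)\{b,c,d} + (a.(X + X) + (0\{b,c,d} + 0\{b,c,d})) | -a-> n1
  n1 = (rec X. (0\{a,b,d} + c.X)\{b,c,d} + (a.(X + X) + (0\{b,c,d} + 0\{b,c,d}))) + (rec X. (0\{a,b,d} + c.X)\{b,c,d} + (a.(X + X) + (0\{b,c,d} + 0\{b,c,d}))) | -a-> n1
Executing c from P (initial set {m0}):
  [1] c ⇒ {m1}
  P completes σ.
Executing c from Q (initial set {n0}):
  [1] c ⇒ ∅ (Q stuck)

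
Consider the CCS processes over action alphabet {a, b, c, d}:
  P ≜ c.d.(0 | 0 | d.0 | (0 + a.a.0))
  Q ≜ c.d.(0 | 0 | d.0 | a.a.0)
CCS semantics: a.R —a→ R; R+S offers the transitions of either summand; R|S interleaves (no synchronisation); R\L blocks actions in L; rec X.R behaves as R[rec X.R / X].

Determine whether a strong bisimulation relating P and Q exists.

Reachable graph of P (8 states):
  p0 = c.d.(0 | 0 | d.0 | (0 + a.a.0)) :: -c-> p1
  p1 = d.(0 | 0 | d.0 | (0 + a.a.0)) :: -d-> p2
  p2 = 0 | 0 | d.0 | (0 + a.a.0) :: -a-> p3, -d-> p4
  p3 = 0 | 0 | d.0 | a.0 :: -a-> p5, -d-> p6
  p4 = 0 | 0 | 0 | (0 + a.a.0) :: -a-> p6
  p5 = 0 | 0 | d.0 | 0 :: -d-> p7
  p6 = 0 | 0 | 0 | a.0 :: -a-> p7
  p7 = 0 | 0 | 0 | 0 :: deadlocked
Reachable graph of Q (8 states):
  q0 = c.d.(0 | 0 | d.0 | a.a.0) :: -c-> q1
  q1 = d.(0 | 0 | d.0 | a.a.0) :: -d-> q2
  q2 = 0 | 0 | d.0 | a.a.0 :: -a-> q3, -d-> q4
  q3 = 0 | 0 | d.0 | a.0 :: -a-> q5, -d-> q6
  q4 = 0 | 0 | 0 | a.a.0 :: -a-> q6
  q5 = 0 | 0 | d.0 | 0 :: -d-> q7
  q6 = 0 | 0 | 0 | a.0 :: -a-> q7
  q7 = 0 | 0 | 0 | 0 :: deadlocked
Bisimilarity quotient blocks:
  B0 = {p0, q0}
  B1 = {p1, q1}
  B2 = {p2, q2}
  B3 = {p4, q4}
  B4 = {p6, q6}
  B5 = {p7, q7}
  B6 = {p3, q3}
  B7 = {p5, q5}
p0 ∈ B0, q0 ∈ B0 → same block

bisimilar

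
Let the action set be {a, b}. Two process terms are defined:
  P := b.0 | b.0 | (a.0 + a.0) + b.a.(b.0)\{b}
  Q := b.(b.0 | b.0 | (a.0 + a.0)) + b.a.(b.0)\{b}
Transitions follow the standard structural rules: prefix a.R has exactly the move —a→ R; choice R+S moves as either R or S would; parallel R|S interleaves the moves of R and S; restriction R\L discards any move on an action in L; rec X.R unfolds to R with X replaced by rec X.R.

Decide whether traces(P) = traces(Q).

P's transition system — 10 states:
  u0 = b.0 | b.0 | (a.0 + a.0) + b.a.(b.0)\{b} :: -a-> u1, -b-> u2, -b-> u3, -b-> u4
  u1 = b.0 | b.0 | 0 :: -b-> u5, -b-> u6
  u2 = 0 | b.0 | (a.0 + a.0) :: -a-> u5, -b-> u7
  u3 = a.(b.0)\{b} :: -a-> u8
  u4 = b.0 | 0 | (a.0 + a.0) :: -a-> u6, -b-> u7
  u5 = 0 | b.0 | 0 :: -b-> u9
  u6 = b.0 | 0 | 0 :: -b-> u9
  u7 = 0 | 0 | (a.0 + a.0) :: -a-> u9
  u8 = (b.0)\{b} :: ∅
  u9 = 0 | 0 | 0 :: ∅
Q's transition system — 11 states:
  v0 = b.(b.0 | b.0 | (a.0 + a.0)) + b.a.(b.0)\{b} :: -b-> v1, -b-> v2
  v1 = a.(b.0)\{b} :: -a-> v3
  v2 = b.0 | b.0 | (a.0 + a.0) :: -a-> v4, -b-> v5, -b-> v6
  v3 = (b.0)\{b} :: ∅
  v4 = b.0 | b.0 | 0 :: -b-> v7, -b-> v8
  v5 = 0 | b.0 | (a.0 + a.0) :: -a-> v7, -b-> v9
  v6 = b.0 | 0 | (a.0 + a.0) :: -a-> v8, -b-> v9
  v7 = 0 | b.0 | 0 :: -b-> v10
  v8 = b.0 | 0 | 0 :: -b-> v10
  v9 = 0 | 0 | (a.0 + a.0) :: -a-> v10
  v10 = 0 | 0 | 0 :: ∅
Trace ⟨a⟩ through P, begin at {u0}:
  after a @ step 1: {u1}
  — P admits the full trace.
Trace ⟨a⟩ through Q, begin at {v0}:
  after a @ step 1: no successor for Q

trace-distinct — witness ⟨a⟩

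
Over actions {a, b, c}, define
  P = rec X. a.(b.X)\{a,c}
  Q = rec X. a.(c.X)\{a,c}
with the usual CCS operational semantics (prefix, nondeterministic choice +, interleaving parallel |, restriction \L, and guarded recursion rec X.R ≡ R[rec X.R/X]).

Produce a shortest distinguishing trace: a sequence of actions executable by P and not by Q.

P's transition system — 3 states:
  u0 = rec X. a.(b.X)\{a,c} → =a=> u1
  u1 = (b.(rec X. a.(b.X)\{a,c}))\{a,c} → =b=> u2
  u2 = (rec X. a.(b.X)\{a,c})\{a,c} → ·
Q's transition system — 2 states:
  v0 = rec X. a.(c.X)\{a,c} → =a=> v1
  v1 = (c.(rec X. a.(c.X)\{a,c}))\{a,c} → ·
Trace ⟨ab⟩ through P, begin at {u0}:
  step 1 (a): {u1}
  step 2 (b): {u2}
  ✓ P
Trace ⟨ab⟩ through Q, begin at {v0}:
  step 1 (a): {v1}
  step 2 (b): ∅  — Q cannot continue

ab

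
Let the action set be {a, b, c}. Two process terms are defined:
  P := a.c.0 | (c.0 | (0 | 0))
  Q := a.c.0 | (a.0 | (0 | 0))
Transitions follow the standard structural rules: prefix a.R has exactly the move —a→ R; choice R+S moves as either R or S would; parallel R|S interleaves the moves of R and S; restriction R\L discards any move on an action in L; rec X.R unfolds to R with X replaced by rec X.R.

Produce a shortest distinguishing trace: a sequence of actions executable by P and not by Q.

LTS(P): 6 reachable states
  m0 = a.c.0 | (c.0 | (0 | 0)) | --a--▸ m1, --c--▸ m2
  m1 = c.0 | (c.0 | (0 | 0)) | --c--▸ m3, --c--▸ m4
  m2 = a.c.0 | (0 | (0 | 0)) | --a--▸ m4
  m3 = 0 | (c.0 | (0 | 0)) | --c--▸ m5
  m4 = c.0 | (0 | (0 | 0)) | --c--▸ m5
  m5 = 0 | (0 | (0 | 0)) | ∅
LTS(Q): 6 reachable states
  n0 = a.c.0 | (a.0 | (0 | 0)) | --a--▸ n1, --a--▸ n2
  n1 = a.c.0 | (0 | (0 | 0)) | --a--▸ n3
  n2 = c.0 | (a.0 | (0 | 0)) | --a--▸ n3, --c--▸ n4
  n3 = c.0 | (0 | (0 | 0)) | --c--▸ n5
  n4 = 0 | (a.0 | (0 | 0)) | --a--▸ n5
  n5 = 0 | (0 | (0 | 0)) | ∅
Trace ⟨c⟩ through P, begin at {m0}:
  after c @ step 1: {m2}
  ✓ P
Trace ⟨c⟩ through Q, begin at {n0}:
  after c @ step 1: no successor for Q

c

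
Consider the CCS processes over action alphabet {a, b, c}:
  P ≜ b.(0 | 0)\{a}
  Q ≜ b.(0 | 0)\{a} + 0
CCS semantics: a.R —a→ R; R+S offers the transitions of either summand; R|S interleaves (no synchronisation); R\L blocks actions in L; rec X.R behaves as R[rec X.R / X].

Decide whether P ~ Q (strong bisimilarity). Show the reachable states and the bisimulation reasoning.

P ~ Q

P's transition system — 2 states:
  s0 = b.(0 | 0)\{a} | -b-> s1
  s1 = (0 | 0)\{a} | stopped
Q's transition system — 2 states:
  t0 = b.(0 | 0)\{a} + 0 | -b-> t1
  t1 = (0 | 0)\{a} | stopped
Partition-refinement fixed point:
  B0 = {s0, t0}
  B1 = {s1, t1}
s0 ∈ B0, t0 ∈ B0 → same block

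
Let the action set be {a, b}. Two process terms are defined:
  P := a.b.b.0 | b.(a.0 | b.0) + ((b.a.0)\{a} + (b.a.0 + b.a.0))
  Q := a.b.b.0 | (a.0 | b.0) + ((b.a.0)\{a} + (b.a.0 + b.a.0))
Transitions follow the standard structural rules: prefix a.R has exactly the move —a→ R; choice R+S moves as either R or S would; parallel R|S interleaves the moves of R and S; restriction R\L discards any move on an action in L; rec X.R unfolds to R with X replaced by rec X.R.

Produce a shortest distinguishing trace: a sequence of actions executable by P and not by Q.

bb

Reachable graph of P (23 states):
  p0 = a.b.b.0 | b.(a.0 | b.0) + ((b.a.0)\{a} + (b.a.0 + b.a.0)) :: ··a··> p1, ··b··> p2, ··b··> p3, ··b··> p4
  p1 = b.b.0 | b.(a.0 | b.0) :: ··b··> p5, ··b··> p6
  p2 = (a.0)\{a} :: ∅
  p3 = a.0 :: ··a··> p7
  p4 = a.b.b.0 | (a.0 | b.0) :: ··a··> p6, ··a··> p8, ··b··> p9
  p5 = b.0 | b.(a.0 | b.0) :: ··b··> p10, ··b··> p11
  p6 = b.b.0 | (a.0 | b.0) :: ··a··> p12, ··b··> p11, ··b··> p13
  p7 = 0 :: ∅
  p8 = a.b.b.0 | (0 | b.0) :: ··a··> p12, ··b··> p14
  p9 = a.b.b.0 | (a.0 | 0) :: ··a··> p13, ··a··> p14
  p10 = 0 | b.(a.0 | b.0) :: ··b··> p15
  p11 = b.0 | (a.0 | b.0) :: ··a··> p16, ··b··> p15, ··b··> p17
  p12 = b.b.0 | (0 | b.0) :: ··b··> p16, ··b··> p18
  p13 = b.b.0 | (a.0 | 0) :: ··a··> p18, ··b··> p17
  p14 = a.b.b.0 | (0 | 0) :: ··a··> p18
  p15 = 0 | (a.0 | b.0) :: ··a··> p19, ··b··> p20
  p16 = b.0 | (0 | b.0) :: ··b··> p19, ··b··> p21
  p17 = b.0 | (a.0 | 0) :: ··a··> p21, ··b··> p20
  p18 = b.b.0 | (0 | 0) :: ··b··> p21
  p19 = 0 | (0 | b.0) :: ··b··> p22
  p20 = 0 | (a.0 | 0) :: ··a··> p22
  p21 = b.0 | (0 | 0) :: ··b··> p22
  p22 = 0 | (0 | 0) :: ∅
Reachable graph of Q (19 states):
  q0 = a.b.b.0 | (a.0 | b.0) + ((b.a.0)\{a} + (b.a.0 + b.a.0)) :: ··a··> q1, ··a··> q2, ··b··> q3, ··b··> q4, ··b··> q5
  q1 = a.b.b.0 | (0 | b.0) :: ··a··> q6, ··b··> q7
  q2 = b.b.0 | (a.0 | b.0) :: ··a··> q6, ··b··> q8, ··b··> q9
  q3 = (a.0)\{a} :: ∅
  q4 = a.0 :: ··a··> q10
  q5 = a.b.b.0 | (a.0 | 0) :: ··a··> q7, ··a··> q9
  q6 = b.b.0 | (0 | b.0) :: ··b··> q11, ··b··> q12
  q7 = a.b.b.0 | (0 | 0) :: ··a··> q12
  q8 = b.0 | (a.0 | b.0) :: ··a··> q11, ··b··> q13, ··b··> q14
  q9 = b.b.0 | (a.0 | 0) :: ··a··> q12, ··b··> q14
  q10 = 0 :: ∅
  q11 = b.0 | (0 | b.0) :: ··b··> q15, ··b··> q16
  q12 = b.b.0 | (0 | 0) :: ··b··> q16
  q13 = 0 | (a.0 | b.0) :: ··a··> q15, ··b··> q17
  q14 = b.0 | (a.0 | 0) :: ··a··> q16, ··b··> q17
  q15 = 0 | (0 | b.0) :: ··b··> q18
  q16 = b.0 | (0 | 0) :: ··b··> q18
  q17 = 0 | (a.0 | 0) :: ··a··> q18
  q18 = 0 | (0 | 0) :: ∅
Executing bb from P (initial set {p0}):
  after b @ step 1: {p2, p3, p4}
  after b @ step 2: {p9}
  P completes σ.
Executing bb from Q (initial set {q0}):
  after b @ step 1: {q3, q4, q5}
  after b @ step 2: no successor for Q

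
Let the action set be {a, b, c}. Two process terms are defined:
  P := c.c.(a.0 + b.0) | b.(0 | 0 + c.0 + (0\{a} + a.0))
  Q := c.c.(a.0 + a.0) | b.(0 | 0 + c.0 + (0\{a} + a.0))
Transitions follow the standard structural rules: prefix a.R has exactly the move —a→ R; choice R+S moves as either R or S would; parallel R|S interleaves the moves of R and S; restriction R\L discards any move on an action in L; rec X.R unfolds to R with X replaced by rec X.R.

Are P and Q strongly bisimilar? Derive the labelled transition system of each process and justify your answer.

Reachable graph of P (12 states):
  m0 = c.c.(a.0 + b.0) | b.(0 | 0 + c.0 + (0\{a} + a.0)) has moves -b-> m1, -c-> m2
  m1 = c.c.(a.0 + b.0) | (0 | 0 + c.0 + (0\{a} + a.0)) has moves -a-> m3, -c-> m3, -c-> m4
  m2 = c.(a.0 + b.0) | b.(0 | 0 + c.0 + (0\{a} + a.0)) has moves -b-> m4, -c-> m5
  m3 = c.c.(a.0 + b.0) | 0 has moves -c-> m6
  m4 = c.(a.0 + b.0) | (0 | 0 + c.0 + (0\{a} + a.0)) has moves -a-> m6, -c-> m6, -c-> m7
  m5 = (a.0 + b.0) | b.(0 | 0 + c.0 + (0\{a} + a.0)) has moves -a-> m8, -b-> m7, -b-> m8
  m6 = c.(a.0 + b.0) | 0 has moves -c-> m9
  m7 = (a.0 + b.0) | (0 | 0 + c.0 + (0\{a} + a.0)) has moves -a-> m10, -a-> m9, -b-> m10, -c-> m9
  m8 = 0 | b.(0 | 0 + c.0 + (0\{a} + a.0)) has moves -b-> m10
  m9 = (a.0 + b.0) | 0 has moves -a-> m11, -b-> m11
  m10 = 0 | (0 | 0 + c.0 + (0\{a} + a.0)) has moves -a-> m11, -c-> m11
  m11 = 0 | 0 has moves deadlocked
Reachable graph of Q (12 states):
  n0 = c.c.(a.0 + a.0) | b.(0 | 0 + c.0 + (0\{a} + a.0)) has moves -b-> n1, -c-> n2
  n1 = c.c.(a.0 + a.0) | (0 | 0 + c.0 + (0\{a} + a.0)) has moves -a-> n3, -c-> n3, -c-> n4
  n2 = c.(a.0 + a.0) | b.(0 | 0 + c.0 + (0\{a} + a.0)) has moves -b-> n4, -c-> n5
  n3 = c.c.(a.0 + a.0) | 0 has moves -c-> n6
  n4 = c.(a.0 + a.0) | (0 | 0 + c.0 + (0\{a} + a.0)) has moves -a-> n6, -c-> n6, -c-> n7
  n5 = (a.0 + a.0) | b.(0 | 0 + c.0 + (0\{a} + a.0)) has moves -a-> n8, -b-> n7
  n6 = c.(a.0 + a.0) | 0 has moves -c-> n9
  n7 = (a.0 + a.0) | (0 | 0 + c.0 + (0\{a} + a.0)) has moves -a-> n10, -a-> n9, -c-> n9
  n8 = 0 | b.(0 | 0 + c.0 + (0\{a} + a.0)) has moves -b-> n10
  n9 = (a.0 + a.0) | 0 has moves -a-> n11
  n10 = 0 | (0 | 0 + c.0 + (0\{a} + a.0)) has moves -a-> n11, -c-> n11
  n11 = 0 | 0 has moves deadlocked
Coarsest stable partition (strong bisimilarity classes):
  B0 = {m0}
  B1 = {m2}
  B2 = {m5}
  B3 = {m7}
  B4 = {m9}
  B5 = {m11, n11}
  B6 = {m10, n10}
  B7 = {m8, n8}
  B8 = {m4}
  B9 = {m6}
  B10 = {m1}
  B11 = {m3}
  B12 = {n0}
  B13 = {n2}
  B14 = {n4}
  B15 = {n6}
  B16 = {n9}
  B17 = {n7}
  B18 = {n5}
  B19 = {n1}
  B20 = {n3}
m0 ∈ B0, n0 ∈ B12 → different blocks

not bisimilar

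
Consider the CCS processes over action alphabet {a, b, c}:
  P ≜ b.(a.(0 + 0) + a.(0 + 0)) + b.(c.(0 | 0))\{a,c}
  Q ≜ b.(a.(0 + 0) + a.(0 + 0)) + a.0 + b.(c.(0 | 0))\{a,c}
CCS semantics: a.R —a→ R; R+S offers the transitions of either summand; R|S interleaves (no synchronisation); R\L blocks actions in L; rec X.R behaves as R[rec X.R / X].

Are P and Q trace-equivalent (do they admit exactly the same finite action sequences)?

trace-distinct — witness ⟨a⟩

LTS(P): 4 reachable states
  s0 = b.(a.(0 + 0) + a.(0 + 0)) + b.(c.(0 | 0))\{a,c} :: =b=> s1, =b=> s2
  s1 = (c.(0 | 0))\{a,c} :: deadlocked
  s2 = a.(0 + 0) + a.(0 + 0) :: =a=> s3
  s3 = 0 + 0 :: deadlocked
LTS(Q): 5 reachable states
  t0 = b.(a.(0 + 0) + a.(0 + 0)) + a.0 + b.(c.(0 | 0))\{a,c} :: =a=> t1, =b=> t2, =b=> t3
  t1 = 0 :: deadlocked
  t2 = (c.(0 | 0))\{a,c} :: deadlocked
  t3 = a.(0 + 0) + a.(0 + 0) :: =a=> t4
  t4 = 0 + 0 :: deadlocked
Run σ = ⟨a⟩ on Q: start {t0}
  after a @ step 1: {t1}
  ✓ Q
Run σ = ⟨a⟩ on P: start {s0}
  after a @ step 1: ∅  — P cannot continue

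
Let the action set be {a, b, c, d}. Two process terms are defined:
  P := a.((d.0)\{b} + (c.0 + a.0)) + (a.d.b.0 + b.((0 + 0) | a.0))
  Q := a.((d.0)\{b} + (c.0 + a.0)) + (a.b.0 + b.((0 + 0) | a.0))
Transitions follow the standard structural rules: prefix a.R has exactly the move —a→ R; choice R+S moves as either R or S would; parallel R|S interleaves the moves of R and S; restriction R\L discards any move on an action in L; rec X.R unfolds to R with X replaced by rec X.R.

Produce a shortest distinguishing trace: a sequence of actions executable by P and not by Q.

adb

Reachable graph of P (8 states):
  p0 = a.((d.0)\{b} + (c.0 + a.0)) + (a.d.b.0 + b.((0 + 0) | a.0)) has moves --a--▸ p1, --a--▸ p2, --b--▸ p3
  p1 = (d.0)\{b} + (c.0 + a.0) has moves --a--▸ p4, --c--▸ p4, --d--▸ p5
  p2 = d.b.0 has moves --d--▸ p6
  p3 = (0 + 0) | a.0 has moves --a--▸ p7
  p4 = 0 has moves ∅
  p5 = 0\{b} has moves ∅
  p6 = b.0 has moves --b--▸ p4
  p7 = (0 + 0) | 0 has moves ∅
Reachable graph of Q (7 states):
  q0 = a.((d.0)\{b} + (c.0 + a.0)) + (a.b.0 + b.((0 + 0) | a.0)) has moves --a--▸ q1, --a--▸ q2, --b--▸ q3
  q1 = (d.0)\{b} + (c.0 + a.0) has moves --a--▸ q4, --c--▸ q4, --d--▸ q5
  q2 = b.0 has moves --b--▸ q4
  q3 = (0 + 0) | a.0 has moves --a--▸ q6
  q4 = 0 has moves ∅
  q5 = 0\{b} has moves ∅
  q6 = (0 + 0) | 0 has moves ∅
Executing adb from P (initial set {p0}):
  after a @ step 1: {p1, p2}
  after d @ step 2: {p5, p6}
  after b @ step 3: {p4}
  P completes σ.
Executing adb from Q (initial set {q0}):
  after a @ step 1: {q1, q2}
  after d @ step 2: {q5}
  after b @ step 3: ∅ (Q stuck)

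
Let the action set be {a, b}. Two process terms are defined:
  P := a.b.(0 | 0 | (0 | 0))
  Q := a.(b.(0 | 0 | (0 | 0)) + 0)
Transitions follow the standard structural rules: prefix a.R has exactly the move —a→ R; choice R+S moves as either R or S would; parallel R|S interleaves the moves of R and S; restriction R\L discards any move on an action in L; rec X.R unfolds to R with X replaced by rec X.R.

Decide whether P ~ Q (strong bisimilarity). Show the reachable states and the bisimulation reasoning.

P's transition system — 3 states:
  p0 = a.b.(0 | 0 | (0 | 0)) has moves ··a··> p1
  p1 = b.(0 | 0 | (0 | 0)) has moves ··b··> p2
  p2 = 0 | 0 | (0 | 0) has moves deadlocked
Q's transition system — 3 states:
  q0 = a.(b.(0 | 0 | (0 | 0)) + 0) has moves ··a··> q1
  q1 = b.(0 | 0 | (0 | 0)) + 0 has moves ··b··> q2
  q2 = 0 | 0 | (0 | 0) has moves deadlocked
Partition-refinement fixed point:
  B0 = {p0, q0}
  B1 = {p1, q1}
  B2 = {p2, q2}
p0 ∈ B0, q0 ∈ B0 → same block

YES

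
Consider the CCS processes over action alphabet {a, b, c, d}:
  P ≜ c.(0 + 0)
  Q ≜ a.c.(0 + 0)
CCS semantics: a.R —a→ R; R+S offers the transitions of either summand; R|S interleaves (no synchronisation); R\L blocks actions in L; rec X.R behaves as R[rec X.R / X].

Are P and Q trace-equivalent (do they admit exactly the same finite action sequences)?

traces(P) ≠ traces(Q) — witness ⟨c⟩

Reachable graph of P (2 states):
  p0 = c.(0 + 0) → --c--▸ p1
  p1 = 0 + 0 → ∅
Reachable graph of Q (3 states):
  q0 = a.c.(0 + 0) → --a--▸ q1
  q1 = c.(0 + 0) → --c--▸ q2
  q2 = 0 + 0 → ∅
Executing c from P (initial set {p0}):
  step 1 (c): {p1}
  — P admits the full trace.
Executing c from Q (initial set {q0}):
  step 1 (c): ∅ (Q stuck)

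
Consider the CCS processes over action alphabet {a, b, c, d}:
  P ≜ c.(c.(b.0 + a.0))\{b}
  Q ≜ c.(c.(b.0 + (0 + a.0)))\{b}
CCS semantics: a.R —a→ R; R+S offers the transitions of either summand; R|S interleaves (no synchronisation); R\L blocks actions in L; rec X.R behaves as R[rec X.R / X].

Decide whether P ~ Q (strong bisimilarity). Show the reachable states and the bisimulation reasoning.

YES

LTS(P): 4 reachable states
  p0 = c.(c.(b.0 + a.0))\{b} has moves --c--▸ p1
  p1 = (c.(b.0 + a.0))\{b} has moves --c--▸ p2
  p2 = (b.0 + a.0)\{b} has moves --a--▸ p3
  p3 = 0\{b} has moves deadlocked
LTS(Q): 4 reachable states
  q0 = c.(c.(b.0 + (0 + a.0)))\{b} has moves --c--▸ q1
  q1 = (c.(b.0 + (0 + a.0)))\{b} has moves --c--▸ q2
  q2 = (b.0 + (0 + a.0))\{b} has moves --a--▸ q3
  q3 = 0\{b} has moves deadlocked
Partition-refinement fixed point:
  B0 = {p0, q0}
  B1 = {p1, q1}
  B2 = {p2, q2}
  B3 = {p3, q3}
p0 ∈ B0, q0 ∈ B0 → same block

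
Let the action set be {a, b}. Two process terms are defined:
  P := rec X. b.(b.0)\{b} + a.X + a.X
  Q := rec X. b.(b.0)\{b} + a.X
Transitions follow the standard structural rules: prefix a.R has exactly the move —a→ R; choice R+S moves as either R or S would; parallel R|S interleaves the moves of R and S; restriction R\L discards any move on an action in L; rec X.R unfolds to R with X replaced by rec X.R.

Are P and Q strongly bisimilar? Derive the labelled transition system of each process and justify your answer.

bisimilar

Reachable graph of P (2 states):
  m0 = rec X. b.(b.0)\{b} + a.X + a.X has moves ··a··> m0, ··b··> m1
  m1 = (b.0)\{b} has moves (no moves)
Reachable graph of Q (2 states):
  n0 = rec X. b.(b.0)\{b} + a.X has moves ··a··> n0, ··b··> n1
  n1 = (b.0)\{b} has moves (no moves)
Coarsest stable partition (strong bisimilarity classes):
  B0 = {m0, n0}
  B1 = {m1, n1}
m0 ∈ B0, n0 ∈ B0 → same block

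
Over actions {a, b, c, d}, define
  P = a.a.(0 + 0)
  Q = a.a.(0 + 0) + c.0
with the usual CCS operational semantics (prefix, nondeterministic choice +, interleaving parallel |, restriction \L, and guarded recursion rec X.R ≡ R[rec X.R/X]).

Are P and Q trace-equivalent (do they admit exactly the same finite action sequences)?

Reachable graph of P (3 states):
  p0 = a.a.(0 + 0) → --a--▸ p1
  p1 = a.(0 + 0) → --a--▸ p2
  p2 = 0 + 0 → stopped
Reachable graph of Q (4 states):
  q0 = a.a.(0 + 0) + c.0 → --a--▸ q1, --c--▸ q2
  q1 = a.(0 + 0) → --a--▸ q3
  q2 = 0 → stopped
  q3 = 0 + 0 → stopped
Run σ = ⟨c⟩ on Q: start {q0}
  [1] c ⇒ {q2}
  ✓ Q
Run σ = ⟨c⟩ on P: start {p0}
  [1] c ⇒ ∅ (P stuck)

traces(P) ≠ traces(Q) — witness ⟨c⟩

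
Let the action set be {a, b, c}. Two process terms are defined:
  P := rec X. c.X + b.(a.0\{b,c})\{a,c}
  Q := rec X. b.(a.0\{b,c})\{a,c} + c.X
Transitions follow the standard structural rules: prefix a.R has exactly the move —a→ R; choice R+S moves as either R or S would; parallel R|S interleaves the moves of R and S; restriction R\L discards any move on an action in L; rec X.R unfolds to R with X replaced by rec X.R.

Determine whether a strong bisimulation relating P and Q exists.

LTS(P): 2 reachable states
  s0 = rec X. c.X + b.(a.0\{b,c})\{a,c} :: —b→ s1, —c→ s0
  s1 = (a.0\{b,c})\{a,c} :: (no moves)
LTS(Q): 2 reachable states
  t0 = rec X. b.(a.0\{b,c})\{a,c} + c.X :: —b→ t1, —c→ t0
  t1 = (a.0\{b,c})\{a,c} :: (no moves)
Partition-refinement fixed point:
  B0 = {s0, t0}
  B1 = {s1, t1}
s0 ∈ B0, t0 ∈ B0 → same block

YES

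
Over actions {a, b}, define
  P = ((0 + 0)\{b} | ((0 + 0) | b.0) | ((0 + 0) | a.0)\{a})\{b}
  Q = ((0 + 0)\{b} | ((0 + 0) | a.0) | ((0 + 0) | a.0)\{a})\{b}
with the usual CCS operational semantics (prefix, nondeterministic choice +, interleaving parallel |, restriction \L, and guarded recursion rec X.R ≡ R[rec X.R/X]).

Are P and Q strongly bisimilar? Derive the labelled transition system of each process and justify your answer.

NO

Reachable graph of P (1 states):
  p0 = ((0 + 0)\{b} | ((0 + 0) | b.0) | ((0 + 0) | a.0)\{a})\{b} ⊢ ∅
Reachable graph of Q (2 states):
  q0 = ((0 + 0)\{b} | ((0 + 0) | a.0) | ((0 + 0) | a.0)\{a})\{b} ⊢ -a-> q1
  q1 = ((0 + 0)\{b} | ((0 + 0) | 0) | ((0 + 0) | a.0)\{a})\{b} ⊢ ∅
Partition-refinement fixed point:
  B0 = {p0, q1}
  B1 = {q0}
p0 ∈ B0, q0 ∈ B1 → different blocks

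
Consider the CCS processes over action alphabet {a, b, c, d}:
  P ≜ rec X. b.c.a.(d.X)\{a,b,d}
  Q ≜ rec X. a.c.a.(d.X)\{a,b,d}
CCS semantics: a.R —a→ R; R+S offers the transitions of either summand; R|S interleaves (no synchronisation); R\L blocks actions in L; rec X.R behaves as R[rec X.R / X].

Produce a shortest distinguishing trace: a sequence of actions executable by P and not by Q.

b

Reachable graph of P (4 states):
  u0 = rec X. b.c.a.(d.X)\{a,b,d} :: -b-> u1
  u1 = c.a.(d.(rec X. b.c.a.(d.X)\{a,b,d}))\{a,b,d} :: -c-> u2
  u2 = a.(d.(rec X. b.c.a.(d.X)\{a,b,d}))\{a,b,d} :: -a-> u3
  u3 = (d.(rec X. b.c.a.(d.X)\{a,b,d}))\{a,b,d} :: ·
Reachable graph of Q (4 states):
  v0 = rec X. a.c.a.(d.X)\{a,b,d} :: -a-> v1
  v1 = c.a.(d.(rec X. a.c.a.(d.X)\{a,b,d}))\{a,b,d} :: -c-> v2
  v2 = a.(d.(rec X. a.c.a.(d.X)\{a,b,d}))\{a,b,d} :: -a-> v3
  v3 = (d.(rec X. a.c.a.(d.X)\{a,b,d}))\{a,b,d} :: ·
Trace ⟨b⟩ through P, begin at {u0}:
  after b @ step 1: {u1}
  ✓ P
Trace ⟨b⟩ through Q, begin at {v0}:
  after b @ step 1: ∅ (Q stuck)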